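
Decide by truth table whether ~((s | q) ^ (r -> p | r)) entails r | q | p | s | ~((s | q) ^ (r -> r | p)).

yes

p | q | r | s | φ | ψ
- | - | - | - | - | -
T | T | T | T | T | T
T | T | T | F | T | T
T | T | F | T | T | T
T | T | F | F | T | T
T | F | T | T | T | T
T | F | T | F | F | T
T | F | F | T | T | T
T | F | F | F | F | T
F | T | T | T | T | T
F | T | T | F | T | T
F | T | F | T | T | T
F | T | F | F | T | T
F | F | T | T | T | T
F | F | T | F | F | T
F | F | F | T | T | T
F | F | F | F | F | F
In every row where φ is true, ψ is also true, so φ ⊨ ψ.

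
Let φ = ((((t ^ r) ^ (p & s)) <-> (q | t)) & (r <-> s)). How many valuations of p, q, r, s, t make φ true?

10

p | q | r | s | t || φ
0 | 0 | 0 | 0 | 0 || 1
0 | 0 | 0 | 0 | 1 || 1
0 | 0 | 0 | 1 | 0 || 0
0 | 0 | 0 | 1 | 1 || 0
0 | 0 | 1 | 0 | 0 || 0
0 | 0 | 1 | 0 | 1 || 0
0 | 0 | 1 | 1 | 0 || 0
0 | 0 | 1 | 1 | 1 || 0
0 | 1 | 0 | 0 | 0 || 0
0 | 1 | 0 | 0 | 1 || 1
0 | 1 | 0 | 1 | 0 || 0
0 | 1 | 0 | 1 | 1 || 0
0 | 1 | 1 | 0 | 0 || 0
0 | 1 | 1 | 0 | 1 || 0
0 | 1 | 1 | 1 | 0 || 1
0 | 1 | 1 | 1 | 1 || 0
1 | 0 | 0 | 0 | 0 || 1
1 | 0 | 0 | 0 | 1 || 1
1 | 0 | 0 | 1 | 0 || 0
1 | 0 | 0 | 1 | 1 || 0
1 | 0 | 1 | 0 | 0 || 0
1 | 0 | 1 | 0 | 1 || 0
1 | 0 | 1 | 1 | 0 || 1
1 | 0 | 1 | 1 | 1 || 1
1 | 1 | 0 | 0 | 0 || 0
1 | 1 | 0 | 0 | 1 || 1
1 | 1 | 0 | 1 | 0 || 0
1 | 1 | 0 | 1 | 1 || 0
1 | 1 | 1 | 0 | 0 || 0
1 | 1 | 1 | 0 | 1 || 0
1 | 1 | 1 | 1 | 0 || 0
1 | 1 | 1 | 1 | 1 || 1
The formula is true on 10 of the 32 rows.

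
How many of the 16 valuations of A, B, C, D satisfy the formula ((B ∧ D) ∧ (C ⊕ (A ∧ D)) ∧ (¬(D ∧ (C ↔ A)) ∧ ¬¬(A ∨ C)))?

2

A  B  C  D  |  (B ∧ D)  (A ∧ D)  (C ⊕ (A ∧ D))  (C ↔ A)  (D ∧ (C ↔ A))  ¬(D ∧ (C ↔ A))  (A ∨ C)  ¬(A ∨ C)  ¬¬(A ∨ C)  (¬(D ∧ (C ↔ A)) ∧ ¬¬(A ∨ C))  φ
0  0  0  0  |     0        0           0           1           0              1            0        1          0                   0                0
0  0  0  1  |     0        0           0           1           1              0            0        1          0                   0                0
0  0  1  0  |     0        0           1           0           0              1            1        0          1                   1                0
0  0  1  1  |     0        0           1           0           0              1            1        0          1                   1                0
0  1  0  0  |     0        0           0           1           0              1            0        1          0                   0                0
0  1  0  1  |     1        0           0           1           1              0            0        1          0                   0                0
0  1  1  0  |     0        0           1           0           0              1            1        0          1                   1                0
0  1  1  1  |     1        0           1           0           0              1            1        0          1                   1                1
1  0  0  0  |     0        0           0           0           0              1            1        0          1                   1                0
1  0  0  1  |     0        1           1           0           0              1            1        0          1                   1                0
1  0  1  0  |     0        0           1           1           0              1            1        0          1                   1                0
1  0  1  1  |     0        1           0           1           1              0            1        0          1                   0                0
1  1  0  0  |     0        0           0           0           0              1            1        0          1                   1                0
1  1  0  1  |     1        1           1           0           0              1            1        0          1                   1                1
1  1  1  0  |     0        0           1           1           0              1            1        0          1                   1                0
1  1  1  1  |     1        1           0           1           1              0            1        0          1                   0                0
The formula is true on 2 of the 16 rows.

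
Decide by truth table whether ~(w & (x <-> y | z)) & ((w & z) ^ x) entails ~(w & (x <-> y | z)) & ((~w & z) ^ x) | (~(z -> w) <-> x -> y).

  x      y      z      w    |    φ      ψ  
 True   True   True   True  |  False  False
 True   True   True  False  |   True   True
 True   True  False   True  |  False  False
 True   True  False  False  |   True   True
 True  False   True   True  |  False   True
 True  False   True  False  |   True  False
 True  False  False   True  |   True   True
 True  False  False  False  |   True   True
False   True   True   True  |   True  False
False   True   True  False  |  False   True
False   True  False   True  |  False  False
False   True  False  False  |  False  False
False  False   True   True  |   True  False
False  False   True  False  |  False   True
False  False  False   True  |  False  False
False  False  False  False  |  False  False
At x=True, y=False, z=True, w=False we have φ true but ψ false, so φ does not entail ψ.

no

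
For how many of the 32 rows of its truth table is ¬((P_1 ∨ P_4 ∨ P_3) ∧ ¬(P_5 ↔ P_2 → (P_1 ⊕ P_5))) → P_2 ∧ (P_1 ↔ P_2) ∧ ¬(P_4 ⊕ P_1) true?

15

P_1 | P_2 | P_3 | P_4 | P_5 || φ
 F  |  F  |  F  |  F  |  F  || F
 F  |  F  |  F  |  F  |  T  || F
 F  |  F  |  F  |  T  |  F  || T
 F  |  F  |  F  |  T  |  T  || F
 F  |  F  |  T  |  F  |  F  || T
 F  |  F  |  T  |  F  |  T  || F
 F  |  F  |  T  |  T  |  F  || T
 F  |  F  |  T  |  T  |  T  || F
 F  |  T  |  F  |  F  |  F  || F
 F  |  T  |  F  |  F  |  T  || F
 F  |  T  |  F  |  T  |  F  || F
 F  |  T  |  F  |  T  |  T  || F
 F  |  T  |  T  |  F  |  F  || F
 F  |  T  |  T  |  F  |  T  || F
 F  |  T  |  T  |  T  |  F  || F
 F  |  T  |  T  |  T  |  T  || F
 T  |  F  |  F  |  F  |  F  || T
 T  |  F  |  F  |  F  |  T  || F
 T  |  F  |  F  |  T  |  F  || T
 T  |  F  |  F  |  T  |  T  || F
 T  |  F  |  T  |  F  |  F  || T
 T  |  F  |  T  |  F  |  T  || F
 T  |  F  |  T  |  T  |  F  || T
 T  |  F  |  T  |  T  |  T  || F
 T  |  T  |  F  |  F  |  F  || T
 T  |  T  |  F  |  F  |  T  || T
 T  |  T  |  F  |  T  |  F  || T
 T  |  T  |  F  |  T  |  T  || T
 T  |  T  |  T  |  F  |  F  || T
 T  |  T  |  T  |  F  |  T  || T
 T  |  T  |  T  |  T  |  F  || T
 T  |  T  |  T  |  T  |  T  || T
The formula is true on 15 of the 32 rows.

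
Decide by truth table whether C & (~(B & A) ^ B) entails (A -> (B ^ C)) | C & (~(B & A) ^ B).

A | B | C || φ | ψ
T | T | T || T | T
T | T | F || F | T
T | F | T || T | T
T | F | F || F | F
F | T | T || F | T
F | T | F || F | T
F | F | T || T | T
F | F | F || F | T
In every row where φ is true, ψ is also true, so φ ⊨ ψ.

yes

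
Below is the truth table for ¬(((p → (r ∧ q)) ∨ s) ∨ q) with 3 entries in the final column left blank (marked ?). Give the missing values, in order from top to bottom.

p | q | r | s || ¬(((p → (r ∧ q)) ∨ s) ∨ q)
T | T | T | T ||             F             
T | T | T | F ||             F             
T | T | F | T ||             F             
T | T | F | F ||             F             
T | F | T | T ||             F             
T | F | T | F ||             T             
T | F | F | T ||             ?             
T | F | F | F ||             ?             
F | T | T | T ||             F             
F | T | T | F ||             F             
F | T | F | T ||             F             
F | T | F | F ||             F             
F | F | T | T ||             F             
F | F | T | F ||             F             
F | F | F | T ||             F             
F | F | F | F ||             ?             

Row p=T, q=F, r=F, s=T: ((p → (r ∧ q)) ∨ s) = T, (((p → (r ∧ q)) ∨ s) ∨ q) = T, so ¬(((p → (r ∧ q)) ∨ s) ∨ q) = F.
Row p=T, q=F, r=F, s=F: ((p → (r ∧ q)) ∨ s) = F, (((p → (r ∧ q)) ∨ s) ∨ q) = F, so ¬(((p → (r ∧ q)) ∨ s) ∨ q) = T.
Row p=F, q=F, r=F, s=F: ((p → (r ∧ q)) ∨ s) = T, (((p → (r ∧ q)) ∨ s) ∨ q) = T, so ¬(((p → (r ∧ q)) ∨ s) ∨ q) = F.

F, T, F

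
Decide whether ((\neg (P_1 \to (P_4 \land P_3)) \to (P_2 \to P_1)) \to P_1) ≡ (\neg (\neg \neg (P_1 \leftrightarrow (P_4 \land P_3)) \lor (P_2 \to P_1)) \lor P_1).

not equivalent

P_1  P_2  P_3  P_4  |  φ  ψ
 T    T    T    T   |  T  T
 T    T    T    F   |  T  T
 T    T    F    T   |  T  T
 T    T    F    F   |  T  T
 T    F    T    T   |  T  T
 T    F    T    F   |  T  T
 T    F    F    T   |  T  T
 T    F    F    F   |  T  T
 F    T    T    T   |  F  T
 F    T    T    F   |  F  F
 F    T    F    T   |  F  F
 F    T    F    F   |  F  F
 F    F    T    T   |  F  F
 F    F    T    F   |  F  F
 F    F    F    T   |  F  F
 F    F    F    F   |  F  F
The columns differ at P_1=F, P_2=T, P_3=T, P_4=T (φ=F, ψ=T), so they are not equivalent.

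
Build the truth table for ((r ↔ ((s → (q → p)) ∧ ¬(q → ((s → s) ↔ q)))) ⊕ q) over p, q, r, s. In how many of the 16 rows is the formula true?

p  q  r  s  |  (q → p)  (s → (q → p))  (s → s)  ((s → s) ↔ q)  (q → ((s → s) ↔ q))  ¬(q → ((s → s) ↔ q))  φ
T  T  T  T  |     T           T           T           T                 T                    F            T
T  T  T  F  |     T           T           T           T                 T                    F            T
T  T  F  T  |     T           T           T           T                 T                    F            F
T  T  F  F  |     T           T           T           T                 T                    F            F
T  F  T  T  |     T           T           T           F                 T                    F            F
T  F  T  F  |     T           T           T           F                 T                    F            F
T  F  F  T  |     T           T           T           F                 T                    F            T
T  F  F  F  |     T           T           T           F                 T                    F            T
F  T  T  T  |     F           F           T           T                 T                    F            T
F  T  T  F  |     F           T           T           T                 T                    F            T
F  T  F  T  |     F           F           T           T                 T                    F            F
F  T  F  F  |     F           T           T           T                 T                    F            F
F  F  T  T  |     T           T           T           F                 T                    F            F
F  F  T  F  |     T           T           T           F                 T                    F            F
F  F  F  T  |     T           T           T           F                 T                    F            T
F  F  F  F  |     T           T           T           F                 T                    F            T
The formula is true on 8 of the 16 rows.

8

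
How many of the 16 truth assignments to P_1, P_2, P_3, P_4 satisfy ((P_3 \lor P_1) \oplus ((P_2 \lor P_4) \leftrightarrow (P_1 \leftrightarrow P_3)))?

P_1 | P_2 | P_3 | P_4 | φ
--- | --- | --- | --- | -
 1  |  1  |  1  |  1  | 0
 1  |  1  |  1  |  0  | 0
 1  |  1  |  0  |  1  | 1
 1  |  1  |  0  |  0  | 1
 1  |  0  |  1  |  1  | 0
 1  |  0  |  1  |  0  | 1
 1  |  0  |  0  |  1  | 1
 1  |  0  |  0  |  0  | 0
 0  |  1  |  1  |  1  | 1
 0  |  1  |  1  |  0  | 1
 0  |  1  |  0  |  1  | 1
 0  |  1  |  0  |  0  | 1
 0  |  0  |  1  |  1  | 1
 0  |  0  |  1  |  0  | 0
 0  |  0  |  0  |  1  | 1
 0  |  0  |  0  |  0  | 0
The formula is true on 10 of the 16 rows.

10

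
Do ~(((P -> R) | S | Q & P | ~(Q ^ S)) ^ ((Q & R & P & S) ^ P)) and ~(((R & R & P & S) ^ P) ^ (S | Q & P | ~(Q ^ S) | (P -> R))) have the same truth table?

not equivalent

P | Q | R | S | φ | ψ
- | - | - | - | - | -
1 | 1 | 1 | 1 | 0 | 0
1 | 1 | 1 | 0 | 1 | 1
1 | 1 | 0 | 1 | 1 | 1
1 | 1 | 0 | 0 | 1 | 1
1 | 0 | 1 | 1 | 1 | 0
1 | 0 | 1 | 0 | 1 | 1
1 | 0 | 0 | 1 | 1 | 1
1 | 0 | 0 | 0 | 1 | 1
0 | 1 | 1 | 1 | 0 | 0
0 | 1 | 1 | 0 | 0 | 0
0 | 1 | 0 | 1 | 0 | 0
0 | 1 | 0 | 0 | 0 | 0
0 | 0 | 1 | 1 | 0 | 0
0 | 0 | 1 | 0 | 0 | 0
0 | 0 | 0 | 1 | 0 | 0
0 | 0 | 0 | 0 | 0 | 0
The columns differ at P=1, Q=0, R=1, S=1 (φ=1, ψ=0), so they are not equivalent.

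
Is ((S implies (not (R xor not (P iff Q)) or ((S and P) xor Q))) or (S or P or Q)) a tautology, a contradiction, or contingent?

P | Q | R | S || φ
T | T | T | T || T
T | T | T | F || T
T | T | F | T || T
T | T | F | F || T
T | F | T | T || T
T | F | T | F || T
T | F | F | T || T
T | F | F | F || T
F | T | T | T || T
F | T | T | F || T
F | T | F | T || T
F | T | F | F || T
F | F | T | T || T
F | F | T | F || T
F | F | F | T || T
F | F | F | F || T
Every row is T, so the formula is a tautology.

tautology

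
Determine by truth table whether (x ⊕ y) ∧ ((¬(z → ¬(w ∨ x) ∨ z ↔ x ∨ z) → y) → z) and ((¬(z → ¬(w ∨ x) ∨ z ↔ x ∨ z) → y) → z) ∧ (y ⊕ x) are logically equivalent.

equivalent

x | y | z | w || φ | ψ
T | T | T | T || F | F
T | T | T | F || F | F
T | T | F | T || F | F
T | T | F | F || F | F
T | F | T | T || T | T
T | F | T | F || T | T
T | F | F | T || F | F
T | F | F | F || F | F
F | T | T | T || T | T
F | T | T | F || T | T
F | T | F | T || F | F
F | T | F | F || F | F
F | F | T | T || F | F
F | F | T | F || F | F
F | F | F | T || F | F
F | F | F | F || F | F
The columns for φ and ψ agree on every row, so they are logically equivalent.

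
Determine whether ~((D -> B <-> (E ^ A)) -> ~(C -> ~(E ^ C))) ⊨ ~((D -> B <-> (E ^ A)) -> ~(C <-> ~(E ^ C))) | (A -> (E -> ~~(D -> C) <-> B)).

A | B | C | D | E || φ | ψ
F | F | F | F | F || F | T
F | F | F | F | T || T | T
F | F | F | T | F || T | T
F | F | F | T | T || F | T
F | F | T | F | F || F | T
F | F | T | F | T || T | T
F | F | T | T | F || F | T
F | F | T | T | T || F | T
F | T | F | F | F || F | T
F | T | F | F | T || T | T
F | T | F | T | F || F | T
F | T | F | T | T || T | T
F | T | T | F | F || F | T
F | T | T | F | T || T | T
F | T | T | T | F || F | T
F | T | T | T | T || T | T
T | F | F | F | F || T | F
T | F | F | F | T || F | F
T | F | F | T | F || F | F
T | F | F | T | T || T | T
T | F | T | F | F || F | F
T | F | T | F | T || F | F
T | F | T | T | F || F | F
T | F | T | T | T || T | T
T | T | F | F | F || T | T
T | T | F | F | T || F | T
T | T | F | T | F || T | T
T | T | F | T | T || F | F
T | T | T | F | F || F | T
T | T | T | F | T || F | T
T | T | T | T | F || F | T
T | T | T | T | T || F | T
At A=T, B=F, C=F, D=F, E=F we have φ true but ψ false, so φ does not entail ψ.

no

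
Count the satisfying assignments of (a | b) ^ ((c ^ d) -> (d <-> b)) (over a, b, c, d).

6

  a   |   b   |   c   |   d   ||   φ  
 True |  True |  True |  True || False
 True |  True |  True | False ||  True
 True |  True | False |  True || False
 True |  True | False | False || False
 True | False |  True |  True || False
 True | False |  True | False || False
 True | False | False |  True ||  True
 True | False | False | False || False
False |  True |  True |  True || False
False |  True |  True | False ||  True
False |  True | False |  True || False
False |  True | False | False || False
False | False |  True |  True ||  True
False | False |  True | False ||  True
False | False | False |  True || False
False | False | False | False ||  True
The formula is true on 6 of the 16 rows.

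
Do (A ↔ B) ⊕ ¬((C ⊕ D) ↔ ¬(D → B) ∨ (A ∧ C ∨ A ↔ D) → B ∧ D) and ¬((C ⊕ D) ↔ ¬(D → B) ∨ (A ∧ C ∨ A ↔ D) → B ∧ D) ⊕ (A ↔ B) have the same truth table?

A | B | C | D | φ | ψ
- | - | - | - | - | -
0 | 0 | 0 | 0 | 1 | 1
0 | 0 | 0 | 1 | 0 | 0
0 | 0 | 1 | 0 | 0 | 0
0 | 0 | 1 | 1 | 1 | 1
0 | 1 | 0 | 0 | 0 | 0
0 | 1 | 0 | 1 | 0 | 0
0 | 1 | 1 | 0 | 1 | 1
0 | 1 | 1 | 1 | 1 | 1
1 | 0 | 0 | 0 | 1 | 1
1 | 0 | 0 | 1 | 1 | 1
1 | 0 | 1 | 0 | 0 | 0
1 | 0 | 1 | 1 | 0 | 0
1 | 1 | 0 | 0 | 0 | 0
1 | 1 | 0 | 1 | 1 | 1
1 | 1 | 1 | 0 | 1 | 1
1 | 1 | 1 | 1 | 0 | 0
The columns for φ and ψ agree on every row, so they are logically equivalent.

equivalent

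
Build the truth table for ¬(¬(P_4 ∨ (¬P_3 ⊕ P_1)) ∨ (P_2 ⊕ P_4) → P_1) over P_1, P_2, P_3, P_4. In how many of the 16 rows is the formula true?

5

P_1 | P_2 | P_3 | P_4 || φ
 F  |  F  |  F  |  F  || F
 F  |  F  |  F  |  T  || T
 F  |  F  |  T  |  F  || T
 F  |  F  |  T  |  T  || T
 F  |  T  |  F  |  F  || T
 F  |  T  |  F  |  T  || F
 F  |  T  |  T  |  F  || T
 F  |  T  |  T  |  T  || F
 T  |  F  |  F  |  F  || F
 T  |  F  |  F  |  T  || F
 T  |  F  |  T  |  F  || F
 T  |  F  |  T  |  T  || F
 T  |  T  |  F  |  F  || F
 T  |  T  |  F  |  T  || F
 T  |  T  |  T  |  F  || F
 T  |  T  |  T  |  T  || F
The formula is true on 5 of the 16 rows.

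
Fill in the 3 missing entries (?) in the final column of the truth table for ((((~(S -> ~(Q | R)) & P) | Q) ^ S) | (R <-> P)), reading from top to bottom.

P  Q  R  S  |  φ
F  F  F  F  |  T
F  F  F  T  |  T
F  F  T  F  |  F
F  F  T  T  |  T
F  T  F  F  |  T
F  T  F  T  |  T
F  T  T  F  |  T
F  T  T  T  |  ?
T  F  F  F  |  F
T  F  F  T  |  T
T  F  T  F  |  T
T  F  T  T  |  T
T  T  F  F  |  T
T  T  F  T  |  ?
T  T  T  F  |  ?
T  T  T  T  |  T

Row P=F, Q=T, R=T, S=T: (((~(S -> ~(Q | R)) & P) | Q) ^ S) = F, (R <-> P) = F, so the formula = F.
Row P=T, Q=T, R=F, S=T: (((~(S -> ~(Q | R)) & P) | Q) ^ S) = F, (R <-> P) = F, so the formula = F.
Row P=T, Q=T, R=T, S=F: (((~(S -> ~(Q | R)) & P) | Q) ^ S) = T, (R <-> P) = T, so the formula = T.

F, F, T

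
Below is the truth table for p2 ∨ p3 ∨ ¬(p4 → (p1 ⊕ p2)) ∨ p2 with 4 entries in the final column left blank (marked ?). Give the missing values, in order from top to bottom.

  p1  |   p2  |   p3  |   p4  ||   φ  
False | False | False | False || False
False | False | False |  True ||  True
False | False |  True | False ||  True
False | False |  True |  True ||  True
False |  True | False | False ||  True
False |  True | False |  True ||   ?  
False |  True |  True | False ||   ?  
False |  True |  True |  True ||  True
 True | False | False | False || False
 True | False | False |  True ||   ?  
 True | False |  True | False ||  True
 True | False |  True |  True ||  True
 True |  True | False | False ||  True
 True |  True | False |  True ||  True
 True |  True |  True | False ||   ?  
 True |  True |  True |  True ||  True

Row p1=False, p2=True, p3=False, p4=True: (p2 ∨ p3 ∨ ¬(p4 → (p1 ⊕ p2))) = True, so the formula = True.
Row p1=False, p2=True, p3=True, p4=False: (p2 ∨ p3 ∨ ¬(p4 → (p1 ⊕ p2))) = True, so the formula = True.
Row p1=True, p2=False, p3=False, p4=True: (p2 ∨ p3 ∨ ¬(p4 → (p1 ⊕ p2))) = False, so the formula = False.
Row p1=True, p2=True, p3=True, p4=False: (p2 ∨ p3 ∨ ¬(p4 → (p1 ⊕ p2))) = True, so the formula = True.

True, True, False, True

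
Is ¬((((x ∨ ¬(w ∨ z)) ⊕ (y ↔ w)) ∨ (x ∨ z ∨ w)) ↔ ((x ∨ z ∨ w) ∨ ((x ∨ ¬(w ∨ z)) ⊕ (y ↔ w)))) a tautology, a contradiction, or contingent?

contradiction

  x   |   y   |   z   |   w   || (w ∨ z) | ¬(w ∨ z) | (x ∨ ¬(w ∨ z)) | (y ↔ w) | ((x ∨ ¬(w ∨ z)) ⊕ (y ↔ w)) | (x ∨ z ∨ w) |   φ  
 True |  True |  True |  True ||   True  |  False   |      True      |   True  |           False            |     True    | False
 True |  True |  True | False ||   True  |  False   |      True      |  False  |            True            |     True    | False
 True |  True | False |  True ||   True  |  False   |      True      |   True  |           False            |     True    | False
 True |  True | False | False ||  False  |   True   |      True      |  False  |            True            |     True    | False
 True | False |  True |  True ||   True  |  False   |      True      |  False  |            True            |     True    | False
 True | False |  True | False ||   True  |  False   |      True      |   True  |           False            |     True    | False
 True | False | False |  True ||   True  |  False   |      True      |  False  |            True            |     True    | False
 True | False | False | False ||  False  |   True   |      True      |   True  |           False            |     True    | False
False |  True |  True |  True ||   True  |  False   |     False      |   True  |            True            |     True    | False
False |  True |  True | False ||   True  |  False   |     False      |  False  |           False            |     True    | False
False |  True | False |  True ||   True  |  False   |     False      |   True  |            True            |     True    | False
False |  True | False | False ||  False  |   True   |      True      |  False  |            True            |    False    | False
False | False |  True |  True ||   True  |  False   |     False      |  False  |           False            |     True    | False
False | False |  True | False ||   True  |  False   |     False      |   True  |            True            |     True    | False
False | False | False |  True ||   True  |  False   |     False      |  False  |           False            |     True    | False
False | False | False | False ||  False  |   True   |      True      |   True  |           False            |    False    | False
Every row is False, so the formula is a contradiction.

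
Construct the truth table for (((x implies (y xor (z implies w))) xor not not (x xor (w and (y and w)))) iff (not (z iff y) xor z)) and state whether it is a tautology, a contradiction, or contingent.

x | y | z | w | (z implies w) | (y xor (z implies w)) | (y and w) | (w and (y and w)) | (x xor (w and (y and w))) | (z iff y) | not (z iff y) | (not (z iff y) xor z) | φ
- | - | - | - | ------------- | --------------------- | --------- | ----------------- | ------------------------- | --------- | ------------- | --------------------- | -
T | T | T | T |       T       |           F           |     T     |         T         |             F             |     T     |       F       |           T           | F
T | T | T | F |       F       |           T           |     F     |         F         |             T             |     T     |       F       |           T           | F
T | T | F | T |       T       |           F           |     T     |         T         |             F             |     F     |       T       |           T           | F
T | T | F | F |       T       |           F           |     F     |         F         |             T             |     F     |       T       |           T           | T
T | F | T | T |       T       |           T           |     F     |         F         |             T             |     F     |       T       |           F           | T
T | F | T | F |       F       |           F           |     F     |         F         |             T             |     F     |       T       |           F           | F
T | F | F | T |       T       |           T           |     F     |         F         |             T             |     T     |       F       |           F           | T
T | F | F | F |       T       |           T           |     F     |         F         |             T             |     T     |       F       |           F           | T
F | T | T | T |       T       |           F           |     T     |         T         |             T             |     T     |       F       |           T           | F
F | T | T | F |       F       |           T           |     F     |         F         |             F             |     T     |       F       |           T           | T
F | T | F | T |       T       |           F           |     T     |         T         |             T             |     F     |       T       |           T           | F
F | T | F | F |       T       |           F           |     F     |         F         |             F             |     F     |       T       |           T           | T
F | F | T | T |       T       |           T           |     F     |         F         |             F             |     F     |       T       |           F           | F
F | F | T | F |       F       |           F           |     F     |         F         |             F             |     F     |       T       |           F           | F
F | F | F | T |       T       |           T           |     F     |         F         |             F             |     T     |       F       |           F           | F
F | F | F | F |       T       |           T           |     F     |         F         |             F             |     T     |       F       |           F           | F
6 of 16 rows are T, so the formula is contingent.

contingent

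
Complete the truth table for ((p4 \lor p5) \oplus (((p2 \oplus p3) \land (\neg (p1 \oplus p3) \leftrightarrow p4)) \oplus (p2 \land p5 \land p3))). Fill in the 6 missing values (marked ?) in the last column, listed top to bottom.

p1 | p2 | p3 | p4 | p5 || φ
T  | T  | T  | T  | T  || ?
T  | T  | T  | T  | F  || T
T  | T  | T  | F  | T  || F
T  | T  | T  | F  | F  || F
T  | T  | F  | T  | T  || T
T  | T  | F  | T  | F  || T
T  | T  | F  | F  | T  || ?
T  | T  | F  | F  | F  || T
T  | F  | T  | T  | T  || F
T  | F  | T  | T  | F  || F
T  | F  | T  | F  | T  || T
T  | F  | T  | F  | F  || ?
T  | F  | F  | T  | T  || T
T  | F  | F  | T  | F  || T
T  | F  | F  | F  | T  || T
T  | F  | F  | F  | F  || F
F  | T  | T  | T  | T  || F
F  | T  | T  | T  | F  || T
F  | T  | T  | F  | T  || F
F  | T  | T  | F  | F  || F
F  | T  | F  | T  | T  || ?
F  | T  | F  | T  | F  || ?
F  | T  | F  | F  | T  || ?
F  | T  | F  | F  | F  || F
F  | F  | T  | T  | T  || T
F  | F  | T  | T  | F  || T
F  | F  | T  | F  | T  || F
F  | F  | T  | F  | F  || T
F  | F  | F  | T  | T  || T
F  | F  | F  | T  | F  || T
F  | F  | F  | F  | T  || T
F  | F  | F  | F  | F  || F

F, F, F, F, F, T

Row p1=T, p2=T, p3=T, p4=T, p5=T: (p4 \lor p5) = T, (((p2 \oplus p3) \land (\neg (p1 \oplus p3) \leftrightarrow p4)) \oplus (p2 \land p5 \land p3)) = T, so the formula = F.
Row p1=T, p2=T, p3=F, p4=F, p5=T: (p4 \lor p5) = T, (((p2 \oplus p3) \land (\neg (p1 \oplus p3) \leftrightarrow p4)) \oplus (p2 \land p5 \land p3)) = T, so the formula = F.
Row p1=T, p2=F, p3=T, p4=F, p5=F: (p4 \lor p5) = F, (((p2 \oplus p3) \land (\neg (p1 \oplus p3) \leftrightarrow p4)) \oplus (p2 \land p5 \land p3)) = F, so the formula = F.
Row p1=F, p2=T, p3=F, p4=T, p5=T: (p4 \lor p5) = T, (((p2 \oplus p3) \land (\neg (p1 \oplus p3) \leftrightarrow p4)) \oplus (p2 \land p5 \land p3)) = T, so the formula = F.
Row p1=F, p2=T, p3=F, p4=T, p5=F: (p4 \lor p5) = T, (((p2 \oplus p3) \land (\neg (p1 \oplus p3) \leftrightarrow p4)) \oplus (p2 \land p5 \land p3)) = T, so the formula = F.
Row p1=F, p2=T, p3=F, p4=F, p5=T: (p4 \lor p5) = T, (((p2 \oplus p3) \land (\neg (p1 \oplus p3) \leftrightarrow p4)) \oplus (p2 \land p5 \land p3)) = F, so the formula = T.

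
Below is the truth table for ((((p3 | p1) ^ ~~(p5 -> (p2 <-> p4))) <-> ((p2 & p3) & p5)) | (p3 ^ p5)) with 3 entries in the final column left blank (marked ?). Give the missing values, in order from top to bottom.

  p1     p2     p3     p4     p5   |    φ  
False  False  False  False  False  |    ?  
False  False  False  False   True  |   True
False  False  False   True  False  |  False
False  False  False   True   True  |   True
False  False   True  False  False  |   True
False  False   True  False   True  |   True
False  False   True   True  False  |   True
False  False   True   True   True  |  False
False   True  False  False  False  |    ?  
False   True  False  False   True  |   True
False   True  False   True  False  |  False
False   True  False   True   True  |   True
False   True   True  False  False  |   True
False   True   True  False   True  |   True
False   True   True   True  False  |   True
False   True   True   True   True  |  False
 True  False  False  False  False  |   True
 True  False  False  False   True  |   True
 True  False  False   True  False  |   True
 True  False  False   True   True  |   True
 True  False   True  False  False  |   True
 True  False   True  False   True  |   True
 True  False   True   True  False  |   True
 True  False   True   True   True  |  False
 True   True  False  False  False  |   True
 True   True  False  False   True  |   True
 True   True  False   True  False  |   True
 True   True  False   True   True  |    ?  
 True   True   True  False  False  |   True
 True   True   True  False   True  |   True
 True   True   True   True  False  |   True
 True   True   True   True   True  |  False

False, False, True

Row p1=False, p2=False, p3=False, p4=False, p5=False: (((p3 | p1) ^ ~~(p5 -> (p2 <-> p4))) <-> ((p2 & p3) & p5)) = False, (p3 ^ p5) = False, so the formula = False.
Row p1=False, p2=True, p3=False, p4=False, p5=False: (((p3 | p1) ^ ~~(p5 -> (p2 <-> p4))) <-> ((p2 & p3) & p5)) = False, (p3 ^ p5) = False, so the formula = False.
Row p1=True, p2=True, p3=False, p4=True, p5=True: (((p3 | p1) ^ ~~(p5 -> (p2 <-> p4))) <-> ((p2 & p3) & p5)) = True, (p3 ^ p5) = True, so the formula = True.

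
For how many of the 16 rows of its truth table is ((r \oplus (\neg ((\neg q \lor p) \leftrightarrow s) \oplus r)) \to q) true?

12

p  q  r  s  |  \neg q  (\neg q \lor p)  φ
T  T  T  T  |    F            T         T
T  T  T  F  |    F            T         T
T  T  F  T  |    F            T         T
T  T  F  F  |    F            T         T
T  F  T  T  |    T            T         T
T  F  T  F  |    T            T         F
T  F  F  T  |    T            T         T
T  F  F  F  |    T            T         F
F  T  T  T  |    F            F         T
F  T  T  F  |    F            F         T
F  T  F  T  |    F            F         T
F  T  F  F  |    F            F         T
F  F  T  T  |    T            T         T
F  F  T  F  |    T            T         F
F  F  F  T  |    T            T         T
F  F  F  F  |    T            T         F
The formula is true on 12 of the 16 rows.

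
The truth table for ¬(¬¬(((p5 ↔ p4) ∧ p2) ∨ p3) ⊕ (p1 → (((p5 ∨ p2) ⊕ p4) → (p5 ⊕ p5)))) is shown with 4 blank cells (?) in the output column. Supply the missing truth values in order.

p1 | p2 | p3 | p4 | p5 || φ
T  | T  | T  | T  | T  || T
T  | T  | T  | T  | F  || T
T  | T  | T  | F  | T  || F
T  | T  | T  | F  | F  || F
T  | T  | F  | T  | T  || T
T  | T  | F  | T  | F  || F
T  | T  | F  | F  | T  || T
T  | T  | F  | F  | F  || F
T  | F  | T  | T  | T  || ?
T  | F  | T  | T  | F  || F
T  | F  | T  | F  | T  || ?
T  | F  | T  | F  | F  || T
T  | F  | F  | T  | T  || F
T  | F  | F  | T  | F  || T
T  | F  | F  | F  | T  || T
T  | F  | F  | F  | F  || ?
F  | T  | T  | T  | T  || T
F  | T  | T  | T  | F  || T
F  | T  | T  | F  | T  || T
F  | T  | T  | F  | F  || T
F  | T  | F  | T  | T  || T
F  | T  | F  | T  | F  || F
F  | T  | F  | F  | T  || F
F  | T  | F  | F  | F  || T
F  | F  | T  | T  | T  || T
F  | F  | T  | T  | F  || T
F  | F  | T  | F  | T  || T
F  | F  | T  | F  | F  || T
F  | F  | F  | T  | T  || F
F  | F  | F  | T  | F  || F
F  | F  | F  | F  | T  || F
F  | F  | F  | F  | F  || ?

Row p1=T, p2=F, p3=T, p4=T, p5=T: ¬¬(((p5 ↔ p4) ∧ p2) ∨ p3) = T, (p1 → (((p5 ∨ p2) ⊕ p4) → (p5 ⊕ p5))) = T, (¬¬(((p5 ↔ p4) ∧ p2) ∨ p3) ⊕ (p1 → (((p5 ∨ p2) ⊕ p4) → (p5 ⊕ p5)))) = F, so the formula = T.
Row p1=T, p2=F, p3=T, p4=F, p5=T: ¬¬(((p5 ↔ p4) ∧ p2) ∨ p3) = T, (p1 → (((p5 ∨ p2) ⊕ p4) → (p5 ⊕ p5))) = F, (¬¬(((p5 ↔ p4) ∧ p2) ∨ p3) ⊕ (p1 → (((p5 ∨ p2) ⊕ p4) → (p5 ⊕ p5)))) = T, so the formula = F.
Row p1=T, p2=F, p3=F, p4=F, p5=F: ¬¬(((p5 ↔ p4) ∧ p2) ∨ p3) = F, (p1 → (((p5 ∨ p2) ⊕ p4) → (p5 ⊕ p5))) = T, (¬¬(((p5 ↔ p4) ∧ p2) ∨ p3) ⊕ (p1 → (((p5 ∨ p2) ⊕ p4) → (p5 ⊕ p5)))) = T, so the formula = F.
Row p1=F, p2=F, p3=F, p4=F, p5=F: ¬¬(((p5 ↔ p4) ∧ p2) ∨ p3) = F, (p1 → (((p5 ∨ p2) ⊕ p4) → (p5 ⊕ p5))) = T, (¬¬(((p5 ↔ p4) ∧ p2) ∨ p3) ⊕ (p1 → (((p5 ∨ p2) ⊕ p4) → (p5 ⊕ p5)))) = T, so the formula = F.

T, F, F, F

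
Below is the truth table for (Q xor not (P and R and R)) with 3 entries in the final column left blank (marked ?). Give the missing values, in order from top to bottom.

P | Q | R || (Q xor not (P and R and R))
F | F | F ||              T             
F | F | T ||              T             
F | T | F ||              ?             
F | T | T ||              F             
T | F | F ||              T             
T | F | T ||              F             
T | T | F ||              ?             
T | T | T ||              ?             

F, F, T

Row P=F, Q=T, R=F: not (P and R and R) = T, so (Q xor not (P and R and R)) = F.
Row P=T, Q=T, R=F: not (P and R and R) = T, so (Q xor not (P and R and R)) = F.
Row P=T, Q=T, R=T: not (P and R and R) = F, so (Q xor not (P and R and R)) = T.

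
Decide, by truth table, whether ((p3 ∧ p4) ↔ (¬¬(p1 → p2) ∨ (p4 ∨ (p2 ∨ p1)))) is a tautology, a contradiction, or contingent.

contingent

p1 | p2 | p3 | p4 || φ
T  | T  | T  | T  || T
T  | T  | T  | F  || F
T  | T  | F  | T  || F
T  | T  | F  | F  || F
T  | F  | T  | T  || T
T  | F  | T  | F  || F
T  | F  | F  | T  || F
T  | F  | F  | F  || F
F  | T  | T  | T  || T
F  | T  | T  | F  || F
F  | T  | F  | T  || F
F  | T  | F  | F  || F
F  | F  | T  | T  || T
F  | F  | T  | F  || F
F  | F  | F  | T  || F
F  | F  | F  | F  || F
4 of 16 rows are T, so the formula is contingent.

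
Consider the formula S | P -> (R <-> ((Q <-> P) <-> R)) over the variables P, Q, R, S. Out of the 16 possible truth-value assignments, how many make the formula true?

10

P  Q  R  S     (S | P)  (Q <-> P)  ((Q <-> P) <-> R)  (R <-> ((Q <-> P) <-> R))  φ
0  0  0  0        0         1              0                      1              1
0  0  0  1        1         1              0                      1              1
0  0  1  0        0         1              1                      1              1
0  0  1  1        1         1              1                      1              1
0  1  0  0        0         0              1                      0              1
0  1  0  1        1         0              1                      0              0
0  1  1  0        0         0              0                      0              1
0  1  1  1        1         0              0                      0              0
1  0  0  0        1         0              1                      0              0
1  0  0  1        1         0              1                      0              0
1  0  1  0        1         0              0                      0              0
1  0  1  1        1         0              0                      0              0
1  1  0  0        1         1              0                      1              1
1  1  0  1        1         1              0                      1              1
1  1  1  0        1         1              1                      1              1
1  1  1  1        1         1              1                      1              1
The formula is true on 10 of the 16 rows.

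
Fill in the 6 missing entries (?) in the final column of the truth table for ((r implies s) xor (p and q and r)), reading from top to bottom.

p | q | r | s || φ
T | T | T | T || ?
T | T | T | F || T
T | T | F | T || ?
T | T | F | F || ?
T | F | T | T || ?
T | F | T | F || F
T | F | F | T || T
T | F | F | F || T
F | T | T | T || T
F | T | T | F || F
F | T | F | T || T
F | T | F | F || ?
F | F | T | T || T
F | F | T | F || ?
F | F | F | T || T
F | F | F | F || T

Row p=T, q=T, r=T, s=T: (r implies s) = T, (p and q and r) = T, so the formula = F.
Row p=T, q=T, r=F, s=T: (r implies s) = T, (p and q and r) = F, so the formula = T.
Row p=T, q=T, r=F, s=F: (r implies s) = T, (p and q and r) = F, so the formula = T.
Row p=T, q=F, r=T, s=T: (r implies s) = T, (p and q and r) = F, so the formula = T.
Row p=F, q=T, r=F, s=F: (r implies s) = T, (p and q and r) = F, so the formula = T.
Row p=F, q=F, r=T, s=F: (r implies s) = F, (p and q and r) = F, so the formula = F.

F, T, T, T, T, F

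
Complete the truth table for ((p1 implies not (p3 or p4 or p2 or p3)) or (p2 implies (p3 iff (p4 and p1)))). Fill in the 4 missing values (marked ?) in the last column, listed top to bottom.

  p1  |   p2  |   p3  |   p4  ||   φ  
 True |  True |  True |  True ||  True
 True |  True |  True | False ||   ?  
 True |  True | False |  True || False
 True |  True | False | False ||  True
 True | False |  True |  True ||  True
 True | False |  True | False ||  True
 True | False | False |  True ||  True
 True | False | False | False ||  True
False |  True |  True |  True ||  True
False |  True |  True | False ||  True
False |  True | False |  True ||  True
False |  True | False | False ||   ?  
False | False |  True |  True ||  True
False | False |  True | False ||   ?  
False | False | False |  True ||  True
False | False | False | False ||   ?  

False, True, True, True

Row p1=True, p2=True, p3=True, p4=False: (p1 implies not (p3 or p4 or p2 or p3)) = False, (p2 implies (p3 iff (p4 and p1))) = False, so the formula = False.
Row p1=False, p2=True, p3=False, p4=False: (p1 implies not (p3 or p4 or p2 or p3)) = True, (p2 implies (p3 iff (p4 and p1))) = True, so the formula = True.
Row p1=False, p2=False, p3=True, p4=False: (p1 implies not (p3 or p4 or p2 or p3)) = True, (p2 implies (p3 iff (p4 and p1))) = True, so the formula = True.
Row p1=False, p2=False, p3=False, p4=False: (p1 implies not (p3 or p4 or p2 or p3)) = True, (p2 implies (p3 iff (p4 and p1))) = True, so the formula = True.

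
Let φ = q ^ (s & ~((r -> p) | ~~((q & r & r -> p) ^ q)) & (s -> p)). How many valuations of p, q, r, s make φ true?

p | q | r | s || (r -> p) | (q & r) | ((q & r) & r) | (((q & r) & r) -> p) | ((((q & r) & r) -> p) ^ q) | ~((((q & r) & r) -> p) ^ q) | ~~((((q & r) & r) -> p) ^ q) | (s -> p) | φ
0 | 0 | 0 | 0 ||    1     |    0    |       0       |          1           |             1              |              0              |              1               |    1     | 0
0 | 0 | 0 | 1 ||    1     |    0    |       0       |          1           |             1              |              0              |              1               |    0     | 0
0 | 0 | 1 | 0 ||    0     |    0    |       0       |          1           |             1              |              0              |              1               |    1     | 0
0 | 0 | 1 | 1 ||    0     |    0    |       0       |          1           |             1              |              0              |              1               |    0     | 0
0 | 1 | 0 | 0 ||    1     |    0    |       0       |          1           |             0              |              1              |              0               |    1     | 1
0 | 1 | 0 | 1 ||    1     |    0    |       0       |          1           |             0              |              1              |              0               |    0     | 1
0 | 1 | 1 | 0 ||    0     |    1    |       1       |          0           |             1              |              0              |              1               |    1     | 1
0 | 1 | 1 | 1 ||    0     |    1    |       1       |          0           |             1              |              0              |              1               |    0     | 1
1 | 0 | 0 | 0 ||    1     |    0    |       0       |          1           |             1              |              0              |              1               |    1     | 0
1 | 0 | 0 | 1 ||    1     |    0    |       0       |          1           |             1              |              0              |              1               |    1     | 0
1 | 0 | 1 | 0 ||    1     |    0    |       0       |          1           |             1              |              0              |              1               |    1     | 0
1 | 0 | 1 | 1 ||    1     |    0    |       0       |          1           |             1              |              0              |              1               |    1     | 0
1 | 1 | 0 | 0 ||    1     |    0    |       0       |          1           |             0              |              1              |              0               |    1     | 1
1 | 1 | 0 | 1 ||    1     |    0    |       0       |          1           |             0              |              1              |              0               |    1     | 1
1 | 1 | 1 | 0 ||    1     |    1    |       1       |          1           |             0              |              1              |              0               |    1     | 1
1 | 1 | 1 | 1 ||    1     |    1    |       1       |          1           |             0              |              1              |              0               |    1     | 1
The formula is true on 8 of the 16 rows.

8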